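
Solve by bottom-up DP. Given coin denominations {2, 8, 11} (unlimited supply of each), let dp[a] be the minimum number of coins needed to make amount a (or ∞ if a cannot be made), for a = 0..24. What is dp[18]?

3

 a  0  1  2  3  4  5  6  7  8  9 10 11 12 13 14 15 16 17 18 19 20 21 22 23 24
dp  0  -  1  -  2  -  3  -  1  -  2  1  3  2  4  3  2  4  3  2  4  3  2  4  3
(- denotes ∞ / unreachable)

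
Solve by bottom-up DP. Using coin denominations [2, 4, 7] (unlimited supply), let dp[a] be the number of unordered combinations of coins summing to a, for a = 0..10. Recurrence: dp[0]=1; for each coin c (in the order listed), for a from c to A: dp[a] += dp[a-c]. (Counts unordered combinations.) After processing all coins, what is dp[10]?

3

after  coin     0     1     2     3     4     5     6     7     8     9    10
          2     1     0     1     0     1     0     1     0     1     0     1
          4     1     0     1     0     2     0     2     0     3     0     3
          7     1     0     1     0     2     0     2     1     3     1     3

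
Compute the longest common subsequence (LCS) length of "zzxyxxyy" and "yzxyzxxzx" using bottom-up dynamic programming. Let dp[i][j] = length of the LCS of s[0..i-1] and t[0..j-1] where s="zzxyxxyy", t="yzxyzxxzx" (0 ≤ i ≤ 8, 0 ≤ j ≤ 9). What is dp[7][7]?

   ''  y  z  x  y  z  x  x  z  x
''  0  0  0  0  0  0  0  0  0  0
 z  0  0  1  1  1  1  1  1  1  1
 z  0  0  1  1  1  2  2  2  2  2
 x  0  0  1  2  2  2  3  3  3  3
 y  0  1  1  2  3  3  3  3  3  3
 x  0  1  1  2  3  3  4  4  4  4
 x  0  1  1  2  3  3  4  5  5  5
 y  0  1  1  2  3  3  4  5  5  5
 y  0  1  1  2  3  3  4  5  5  5

5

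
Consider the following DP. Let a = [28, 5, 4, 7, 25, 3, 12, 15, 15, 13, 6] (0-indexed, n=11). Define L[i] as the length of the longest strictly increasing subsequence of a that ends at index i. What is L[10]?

2

   i    0    1    2    3    4    5    6    7    8    9   10
a[i]   28    5    4    7   25    3   12   15   15   13    6
L[i]    1    1    1    2    3    1    3    4    4    4    2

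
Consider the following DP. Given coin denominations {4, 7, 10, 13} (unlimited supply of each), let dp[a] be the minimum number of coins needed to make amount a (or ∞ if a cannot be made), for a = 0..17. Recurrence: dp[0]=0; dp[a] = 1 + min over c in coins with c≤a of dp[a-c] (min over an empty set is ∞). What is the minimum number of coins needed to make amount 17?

 a  0  1  2  3  4  5  6  7  8  9 10 11 12 13 14 15 16 17
dp  0  -  -  -  1  -  -  1  2  -  1  2  3  1  2  3  4  2
(- denotes ∞ / unreachable)

2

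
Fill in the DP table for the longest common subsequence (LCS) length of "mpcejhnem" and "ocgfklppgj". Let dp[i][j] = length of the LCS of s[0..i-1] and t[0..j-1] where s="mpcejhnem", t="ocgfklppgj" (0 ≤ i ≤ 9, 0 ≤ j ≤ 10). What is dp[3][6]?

1

   ''  o  c  g  f  k  l  p  p  g  j
''  0  0  0  0  0  0  0  0  0  0  0
 m  0  0  0  0  0  0  0  0  0  0  0
 p  0  0  0  0  0  0  0  1  1  1  1
 c  0  0  1  1  1  1  1  1  1  1  1
 e  0  0  1  1  1  1  1  1  1  1  1
 j  0  0  1  1  1  1  1  1  1  1  2
 h  0  0  1  1  1  1  1  1  1  1  2
 n  0  0  1  1  1  1  1  1  1  1  2
 e  0  0  1  1  1  1  1  1  1  1  2
 m  0  0  1  1  1  1  1  1  1  1  2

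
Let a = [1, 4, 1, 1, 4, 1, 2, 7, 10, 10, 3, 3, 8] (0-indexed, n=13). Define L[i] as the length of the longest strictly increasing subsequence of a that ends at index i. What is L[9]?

   i    0    1    2    3    4    5    6    7    8    9   10   11   12
a[i]    1    4    1    1    4    1    2    7   10   10    3    3    8
L[i]    1    2    1    1    2    1    2    3    4    4    3    3    4

4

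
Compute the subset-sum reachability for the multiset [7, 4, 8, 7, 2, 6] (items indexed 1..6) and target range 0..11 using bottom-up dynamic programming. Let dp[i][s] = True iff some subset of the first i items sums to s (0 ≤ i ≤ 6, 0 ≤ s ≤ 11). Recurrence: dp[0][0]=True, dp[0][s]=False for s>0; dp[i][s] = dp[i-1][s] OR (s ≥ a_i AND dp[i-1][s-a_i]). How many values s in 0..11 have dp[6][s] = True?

i\s   0   1   2   3   4   5   6   7   8   9  10  11
  0   T   F   F   F   F   F   F   F   F   F   F   F
  1   T   F   F   F   F   F   F   T   F   F   F   F
  2   T   F   F   F   T   F   F   T   F   F   F   T
  3   T   F   F   F   T   F   F   T   T   F   F   T
  4   T   F   F   F   T   F   F   T   T   F   F   T
  5   T   F   T   F   T   F   T   T   T   T   T   T
  6   T   F   T   F   T   F   T   T   T   T   T   T

9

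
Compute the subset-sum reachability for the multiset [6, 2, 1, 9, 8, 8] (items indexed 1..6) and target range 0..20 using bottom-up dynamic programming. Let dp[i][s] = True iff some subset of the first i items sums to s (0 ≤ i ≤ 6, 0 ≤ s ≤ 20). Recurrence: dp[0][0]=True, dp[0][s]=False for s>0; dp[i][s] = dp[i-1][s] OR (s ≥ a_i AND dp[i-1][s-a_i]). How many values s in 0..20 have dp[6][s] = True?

18

i\s   0   1   2   3   4   5   6   7   8   9  10  11  12  13  14  15  16  17  18  19  20
  0   T   F   F   F   F   F   F   F   F   F   F   F   F   F   F   F   F   F   F   F   F
  1   T   F   F   F   F   F   T   F   F   F   F   F   F   F   F   F   F   F   F   F   F
  2   T   F   T   F   F   F   T   F   T   F   F   F   F   F   F   F   F   F   F   F   F
  3   T   T   T   T   F   F   T   T   T   T   F   F   F   F   F   F   F   F   F   F   F
  4   T   T   T   T   F   F   T   T   T   T   T   T   T   F   F   T   T   T   T   F   F
  5   T   T   T   T   F   F   T   T   T   T   T   T   T   F   T   T   T   T   T   T   T
  6   T   T   T   T   F   F   T   T   T   T   T   T   T   F   T   T   T   T   T   T   T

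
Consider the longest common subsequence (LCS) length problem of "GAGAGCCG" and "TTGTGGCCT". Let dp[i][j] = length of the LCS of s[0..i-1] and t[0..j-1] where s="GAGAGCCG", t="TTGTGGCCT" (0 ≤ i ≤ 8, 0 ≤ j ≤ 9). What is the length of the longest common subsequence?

   ''  T  T  G  T  G  G  C  C  T
''  0  0  0  0  0  0  0  0  0  0
 G  0  0  0  1  1  1  1  1  1  1
 A  0  0  0  1  1  1  1  1  1  1
 G  0  0  0  1  1  2  2  2  2  2
 A  0  0  0  1  1  2  2  2  2  2
 G  0  0  0  1  1  2  3  3  3  3
 C  0  0  0  1  1  2  3  4  4  4
 C  0  0  0  1  1  2  3  4  5  5
 G  0  0  0  1  1  2  3  4  5  5

5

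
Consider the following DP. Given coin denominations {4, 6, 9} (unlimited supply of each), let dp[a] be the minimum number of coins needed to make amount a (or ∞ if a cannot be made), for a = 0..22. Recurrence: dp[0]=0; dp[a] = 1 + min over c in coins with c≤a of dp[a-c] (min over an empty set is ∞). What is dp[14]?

 a  0  1  2  3  4  5  6  7  8  9 10 11 12 13 14 15 16 17 18 19 20 21 22
dp  0  -  -  -  1  -  1  -  2  1  2  -  2  2  3  2  3  3  2  3  4  3  3
(- denotes ∞ / unreachable)

3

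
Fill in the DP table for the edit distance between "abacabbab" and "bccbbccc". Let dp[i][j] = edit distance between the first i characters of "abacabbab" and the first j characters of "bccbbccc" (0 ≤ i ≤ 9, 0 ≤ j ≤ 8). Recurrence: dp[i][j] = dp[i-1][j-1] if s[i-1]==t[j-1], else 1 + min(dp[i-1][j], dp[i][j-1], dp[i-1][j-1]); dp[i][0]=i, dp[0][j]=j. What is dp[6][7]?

5

   ''  b  c  c  b  b  c  c  c
''  0  1  2  3  4  5  6  7  8
 a  1  1  2  3  4  5  6  7  8
 b  2  1  2  3  3  4  5  6  7
 a  3  2  2  3  4  4  5  6  7
 c  4  3  2  2  3  4  4  5  6
 a  5  4  3  3  3  4  5  5  6
 b  6  5  4  4  3  3  4  5  6
 b  7  6  5  5  4  3  4  5  6
 a  8  7  6  6  5  4  4  5  6
 b  9  8  7  7  6  5  5  5  6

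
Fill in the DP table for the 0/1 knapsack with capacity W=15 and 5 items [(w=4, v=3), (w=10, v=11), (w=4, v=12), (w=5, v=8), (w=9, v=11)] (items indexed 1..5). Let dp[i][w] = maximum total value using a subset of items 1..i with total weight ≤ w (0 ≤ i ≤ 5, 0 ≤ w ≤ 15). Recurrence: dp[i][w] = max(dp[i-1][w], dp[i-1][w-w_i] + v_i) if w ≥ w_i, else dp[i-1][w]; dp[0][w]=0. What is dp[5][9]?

i\w   0   1   2   3   4   5   6   7   8   9  10  11  12  13  14  15
  0   0   0   0   0   0   0   0   0   0   0   0   0   0   0   0   0
  1   0   0   0   0   3   3   3   3   3   3   3   3   3   3   3   3
  2   0   0   0   0   3   3   3   3   3   3  11  11  11  11  14  14
  3   0   0   0   0  12  12  12  12  15  15  15  15  15  15  23  23
  4   0   0   0   0  12  12  12  12  15  20  20  20  20  23  23  23
  5   0   0   0   0  12  12  12  12  15  20  20  20  20  23  23  23

20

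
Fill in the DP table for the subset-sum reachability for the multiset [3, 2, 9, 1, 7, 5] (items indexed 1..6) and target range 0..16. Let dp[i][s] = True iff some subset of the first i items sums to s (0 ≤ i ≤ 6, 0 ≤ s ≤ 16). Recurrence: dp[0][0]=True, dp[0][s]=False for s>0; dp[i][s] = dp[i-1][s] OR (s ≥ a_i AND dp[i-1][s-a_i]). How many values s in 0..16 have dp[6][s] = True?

17

i\s   0   1   2   3   4   5   6   7   8   9  10  11  12  13  14  15  16
  0   T   F   F   F   F   F   F   F   F   F   F   F   F   F   F   F   F
  1   T   F   F   T   F   F   F   F   F   F   F   F   F   F   F   F   F
  2   T   F   T   T   F   T   F   F   F   F   F   F   F   F   F   F   F
  3   T   F   T   T   F   T   F   F   F   T   F   T   T   F   T   F   F
  4   T   T   T   T   T   T   T   F   F   T   T   T   T   T   T   T   F
  5   T   T   T   T   T   T   T   T   T   T   T   T   T   T   T   T   T
  6   T   T   T   T   T   T   T   T   T   T   T   T   T   T   T   T   T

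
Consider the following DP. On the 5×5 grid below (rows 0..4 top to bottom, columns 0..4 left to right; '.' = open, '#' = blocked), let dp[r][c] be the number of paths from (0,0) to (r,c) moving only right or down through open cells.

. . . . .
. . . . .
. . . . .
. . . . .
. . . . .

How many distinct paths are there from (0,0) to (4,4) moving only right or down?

70

r\c   0   1   2   3   4
  0   1   1   1   1   1
  1   1   2   3   4   5
  2   1   3   6  10  15
  3   1   4  10  20  35
  4   1   5  15  35  70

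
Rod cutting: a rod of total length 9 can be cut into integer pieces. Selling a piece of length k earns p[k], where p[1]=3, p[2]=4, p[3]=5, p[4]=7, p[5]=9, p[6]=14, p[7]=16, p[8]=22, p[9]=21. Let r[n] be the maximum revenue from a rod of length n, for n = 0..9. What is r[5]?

   n    0    1    2    3    4    5    6    7    8    9
r[n]    0    3    6    9   12   15   18   21   24   27

15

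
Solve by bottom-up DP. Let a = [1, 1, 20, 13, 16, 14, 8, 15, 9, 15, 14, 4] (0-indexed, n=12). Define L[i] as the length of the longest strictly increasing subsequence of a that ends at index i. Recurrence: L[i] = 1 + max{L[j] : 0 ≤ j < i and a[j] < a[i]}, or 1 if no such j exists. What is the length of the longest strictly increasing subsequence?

4

   i    0    1    2    3    4    5    6    7    8    9   10   11
a[i]    1    1   20   13   16   14    8   15    9   15   14    4
L[i]    1    1    2    2    3    3    2    4    3    4    4    2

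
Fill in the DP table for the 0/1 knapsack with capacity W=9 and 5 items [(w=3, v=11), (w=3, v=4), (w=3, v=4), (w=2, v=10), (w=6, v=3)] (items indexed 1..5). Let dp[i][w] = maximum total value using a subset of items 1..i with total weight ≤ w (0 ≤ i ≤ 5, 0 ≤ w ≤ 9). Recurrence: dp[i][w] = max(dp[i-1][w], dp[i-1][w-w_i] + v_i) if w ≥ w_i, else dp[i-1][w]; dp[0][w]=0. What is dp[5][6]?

i\w   0   1   2   3   4   5   6   7   8   9
  0   0   0   0   0   0   0   0   0   0   0
  1   0   0   0  11  11  11  11  11  11  11
  2   0   0   0  11  11  11  15  15  15  15
  3   0   0   0  11  11  11  15  15  15  19
  4   0   0  10  11  11  21  21  21  25  25
  5   0   0  10  11  11  21  21  21  25  25

21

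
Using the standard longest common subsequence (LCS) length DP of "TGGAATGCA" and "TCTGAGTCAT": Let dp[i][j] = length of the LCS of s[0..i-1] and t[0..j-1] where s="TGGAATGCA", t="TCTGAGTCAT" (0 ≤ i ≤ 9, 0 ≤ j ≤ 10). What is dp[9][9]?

   ''  T  C  T  G  A  G  T  C  A  T
''  0  0  0  0  0  0  0  0  0  0  0
 T  0  1  1  1  1  1  1  1  1  1  1
 G  0  1  1  1  2  2  2  2  2  2  2
 G  0  1  1  1  2  2  3  3  3  3  3
 A  0  1  1  1  2  3  3  3  3  4  4
 A  0  1  1  1  2  3  3  3  3  4  4
 T  0  1  1  2  2  3  3  4  4  4  5
 G  0  1  1  2  3  3  4  4  4  4  5
 C  0  1  2  2  3  3  4  4  5  5  5
 A  0  1  2  2  3  4  4  4  5  6  6

6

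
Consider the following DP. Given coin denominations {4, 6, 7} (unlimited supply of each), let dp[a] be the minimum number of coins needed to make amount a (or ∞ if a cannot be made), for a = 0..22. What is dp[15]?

3

 a  0  1  2  3  4  5  6  7  8  9 10 11 12 13 14 15 16 17 18 19 20 21 22
dp  0  -  -  -  1  -  1  1  2  -  2  2  2  2  2  3  3  3  3  3  3  3  4
(- denotes ∞ / unreachable)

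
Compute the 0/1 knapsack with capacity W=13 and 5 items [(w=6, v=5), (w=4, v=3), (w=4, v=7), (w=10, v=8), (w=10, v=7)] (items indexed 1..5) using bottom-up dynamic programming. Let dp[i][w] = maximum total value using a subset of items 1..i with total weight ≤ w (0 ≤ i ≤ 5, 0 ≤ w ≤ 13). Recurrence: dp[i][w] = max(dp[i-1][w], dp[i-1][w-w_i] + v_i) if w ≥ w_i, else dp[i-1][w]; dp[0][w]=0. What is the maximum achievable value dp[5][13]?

i\w   0   1   2   3   4   5   6   7   8   9  10  11  12  13
  0   0   0   0   0   0   0   0   0   0   0   0   0   0   0
  1   0   0   0   0   0   0   5   5   5   5   5   5   5   5
  2   0   0   0   0   3   3   5   5   5   5   8   8   8   8
  3   0   0   0   0   7   7   7   7  10  10  12  12  12  12
  4   0   0   0   0   7   7   7   7  10  10  12  12  12  12
  5   0   0   0   0   7   7   7   7  10  10  12  12  12  12

12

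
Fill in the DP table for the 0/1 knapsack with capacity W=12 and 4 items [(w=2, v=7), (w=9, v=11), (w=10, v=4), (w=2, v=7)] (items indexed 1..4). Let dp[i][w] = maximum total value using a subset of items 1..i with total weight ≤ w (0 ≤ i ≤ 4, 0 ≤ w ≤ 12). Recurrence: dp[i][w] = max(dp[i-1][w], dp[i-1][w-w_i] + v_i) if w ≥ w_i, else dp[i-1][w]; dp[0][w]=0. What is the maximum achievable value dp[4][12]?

i\w   0   1   2   3   4   5   6   7   8   9  10  11  12
  0   0   0   0   0   0   0   0   0   0   0   0   0   0
  1   0   0   7   7   7   7   7   7   7   7   7   7   7
  2   0   0   7   7   7   7   7   7   7  11  11  18  18
  3   0   0   7   7   7   7   7   7   7  11  11  18  18
  4   0   0   7   7  14  14  14  14  14  14  14  18  18

18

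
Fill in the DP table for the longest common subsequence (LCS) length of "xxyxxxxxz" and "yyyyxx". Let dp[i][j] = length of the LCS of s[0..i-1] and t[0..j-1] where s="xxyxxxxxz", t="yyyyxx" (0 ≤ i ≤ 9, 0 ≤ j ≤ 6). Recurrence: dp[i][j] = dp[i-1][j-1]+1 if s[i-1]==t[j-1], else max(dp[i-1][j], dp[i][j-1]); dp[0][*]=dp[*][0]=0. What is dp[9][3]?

1

   ''  y  y  y  y  x  x
''  0  0  0  0  0  0  0
 x  0  0  0  0  0  1  1
 x  0  0  0  0  0  1  2
 y  0  1  1  1  1  1  2
 x  0  1  1  1  1  2  2
 x  0  1  1  1  1  2  3
 x  0  1  1  1  1  2  3
 x  0  1  1  1  1  2  3
 x  0  1  1  1  1  2  3
 z  0  1  1  1  1  2  3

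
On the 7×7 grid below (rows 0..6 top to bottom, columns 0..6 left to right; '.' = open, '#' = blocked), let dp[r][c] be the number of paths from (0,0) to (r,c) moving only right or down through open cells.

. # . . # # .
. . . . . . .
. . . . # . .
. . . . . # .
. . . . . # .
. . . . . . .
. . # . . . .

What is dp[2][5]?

1

r\c   0   1   2   3   4   5   6
  0   1   0   0   0   0   0   0
  1   1   1   1   1   1   1   1
  2   1   2   3   4   0   1   2
  3   1   3   6  10  10   0   2
  4   1   4  10  20  30   0   2
  5   1   5  15  35  65  65  67
  6   1   6   0  35 100 165 232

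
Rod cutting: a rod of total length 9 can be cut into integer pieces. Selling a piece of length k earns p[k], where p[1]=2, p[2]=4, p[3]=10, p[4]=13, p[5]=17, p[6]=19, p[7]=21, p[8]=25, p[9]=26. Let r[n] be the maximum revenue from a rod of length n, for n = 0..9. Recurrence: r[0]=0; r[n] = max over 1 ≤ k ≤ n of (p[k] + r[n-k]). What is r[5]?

   n    0    1    2    3    4    5    6    7    8    9
r[n]    0    2    4   10   13   17   20   23   27   30

17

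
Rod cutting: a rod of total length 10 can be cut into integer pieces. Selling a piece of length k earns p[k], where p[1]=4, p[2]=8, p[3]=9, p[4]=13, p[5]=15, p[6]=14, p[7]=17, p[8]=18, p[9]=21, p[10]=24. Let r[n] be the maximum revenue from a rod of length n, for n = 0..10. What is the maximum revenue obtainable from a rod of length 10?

   n    0    1    2    3    4    5    6    7    8    9   10
r[n]    0    4    8   12   16   20   24   28   32   36   40

40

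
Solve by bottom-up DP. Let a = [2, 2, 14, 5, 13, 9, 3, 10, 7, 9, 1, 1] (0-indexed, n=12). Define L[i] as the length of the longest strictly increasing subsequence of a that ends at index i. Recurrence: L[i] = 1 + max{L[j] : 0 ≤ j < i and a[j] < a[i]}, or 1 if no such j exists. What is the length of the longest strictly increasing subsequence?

4

   i    0    1    2    3    4    5    6    7    8    9   10   11
a[i]    2    2   14    5   13    9    3   10    7    9    1    1
L[i]    1    1    2    2    3    3    2    4    3    4    1    1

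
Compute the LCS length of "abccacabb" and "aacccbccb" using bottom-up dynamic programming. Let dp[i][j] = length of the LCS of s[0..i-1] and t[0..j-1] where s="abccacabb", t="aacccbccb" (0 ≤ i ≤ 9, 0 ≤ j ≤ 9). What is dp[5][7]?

3

   ''  a  a  c  c  c  b  c  c  b
''  0  0  0  0  0  0  0  0  0  0
 a  0  1  1  1  1  1  1  1  1  1
 b  0  1  1  1  1  1  2  2  2  2
 c  0  1  1  2  2  2  2  3  3  3
 c  0  1  1  2  3  3  3  3  4  4
 a  0  1  2  2  3  3  3  3  4  4
 c  0  1  2  3  3  4  4  4  4  4
 a  0  1  2  3  3  4  4  4  4  4
 b  0  1  2  3  3  4  5  5  5  5
 b  0  1  2  3  3  4  5  5  5  6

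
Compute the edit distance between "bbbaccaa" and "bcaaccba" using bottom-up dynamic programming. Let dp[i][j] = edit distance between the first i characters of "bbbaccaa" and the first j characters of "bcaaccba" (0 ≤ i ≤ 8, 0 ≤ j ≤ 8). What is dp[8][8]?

   ''  b  c  a  a  c  c  b  a
''  0  1  2  3  4  5  6  7  8
 b  1  0  1  2  3  4  5  6  7
 b  2  1  1  2  3  4  5  5  6
 b  3  2  2  2  3  4  5  5  6
 a  4  3  3  2  2  3  4  5  5
 c  5  4  3  3  3  2  3  4  5
 c  6  5  4  4  4  3  2  3  4
 a  7  6  5  4  4  4  3  3  3
 a  8  7  6  5  4  5  4  4  3

3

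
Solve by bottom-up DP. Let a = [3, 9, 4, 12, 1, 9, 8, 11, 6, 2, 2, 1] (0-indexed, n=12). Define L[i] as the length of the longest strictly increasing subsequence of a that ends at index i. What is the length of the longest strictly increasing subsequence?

4

   i    0    1    2    3    4    5    6    7    8    9   10   11
a[i]    3    9    4   12    1    9    8   11    6    2    2    1
L[i]    1    2    2    3    1    3    3    4    3    2    2    1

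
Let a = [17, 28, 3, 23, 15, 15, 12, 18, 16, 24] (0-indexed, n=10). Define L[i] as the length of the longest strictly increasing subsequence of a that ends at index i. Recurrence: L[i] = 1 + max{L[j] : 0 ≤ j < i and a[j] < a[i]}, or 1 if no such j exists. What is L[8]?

   i    0    1    2    3    4    5    6    7    8    9
a[i]   17   28    3   23   15   15   12   18   16   24
L[i]    1    2    1    2    2    2    2    3    3    4

3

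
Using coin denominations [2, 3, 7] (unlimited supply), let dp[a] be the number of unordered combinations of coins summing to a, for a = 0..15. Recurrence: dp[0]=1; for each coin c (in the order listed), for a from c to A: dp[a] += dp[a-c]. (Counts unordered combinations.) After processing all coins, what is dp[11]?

3

after  coin     0     1     2     3     4     5     6     7     8     9    10    11    12    13    14    15
          2     1     0     1     0     1     0     1     0     1     0     1     0     1     0     1     0
          3     1     0     1     1     1     1     2     1     2     2     2     2     3     2     3     3
          7     1     0     1     1     1     1     2     2     2     3     3     3     4     4     5     5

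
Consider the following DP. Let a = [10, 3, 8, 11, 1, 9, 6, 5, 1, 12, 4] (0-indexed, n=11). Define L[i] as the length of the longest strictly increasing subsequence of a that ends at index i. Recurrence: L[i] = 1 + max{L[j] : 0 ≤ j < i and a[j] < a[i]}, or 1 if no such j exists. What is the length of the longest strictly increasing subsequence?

   i    0    1    2    3    4    5    6    7    8    9   10
a[i]   10    3    8   11    1    9    6    5    1   12    4
L[i]    1    1    2    3    1    3    2    2    1    4    2

4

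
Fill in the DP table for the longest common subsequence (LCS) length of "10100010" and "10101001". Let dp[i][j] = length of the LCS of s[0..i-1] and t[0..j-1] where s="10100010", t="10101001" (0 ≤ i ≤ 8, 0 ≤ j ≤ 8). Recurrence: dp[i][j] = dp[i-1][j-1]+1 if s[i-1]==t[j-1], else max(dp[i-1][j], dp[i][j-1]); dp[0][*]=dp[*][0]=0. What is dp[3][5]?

   ''  1  0  1  0  1  0  0  1
''  0  0  0  0  0  0  0  0  0
 1  0  1  1  1  1  1  1  1  1
 0  0  1  2  2  2  2  2  2  2
 1  0  1  2  3  3  3  3  3  3
 0  0  1  2  3  4  4  4  4  4
 0  0  1  2  3  4  4  5  5  5
 0  0  1  2  3  4  4  5  6  6
 1  0  1  2  3  4  5  5  6  7
 0  0  1  2  3  4  5  6  6  7

3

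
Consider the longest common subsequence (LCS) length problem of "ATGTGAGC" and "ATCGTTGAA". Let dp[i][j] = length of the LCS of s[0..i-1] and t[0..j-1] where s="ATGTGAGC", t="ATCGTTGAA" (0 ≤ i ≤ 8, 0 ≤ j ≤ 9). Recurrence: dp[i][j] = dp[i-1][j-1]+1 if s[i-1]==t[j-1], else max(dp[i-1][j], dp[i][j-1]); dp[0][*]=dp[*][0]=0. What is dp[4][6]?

4

   ''  A  T  C  G  T  T  G  A  A
''  0  0  0  0  0  0  0  0  0  0
 A  0  1  1  1  1  1  1  1  1  1
 T  0  1  2  2  2  2  2  2  2  2
 G  0  1  2  2  3  3  3  3  3  3
 T  0  1  2  2  3  4  4  4  4  4
 G  0  1  2  2  3  4  4  5  5  5
 A  0  1  2  2  3  4  4  5  6  6
 G  0  1  2  2  3  4  4  5  6  6
 C  0  1  2  3  3  4  4  5  6  6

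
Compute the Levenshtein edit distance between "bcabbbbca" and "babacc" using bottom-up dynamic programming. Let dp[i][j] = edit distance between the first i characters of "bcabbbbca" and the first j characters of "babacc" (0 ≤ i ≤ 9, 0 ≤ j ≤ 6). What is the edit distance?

   ''  b  a  b  a  c  c
''  0  1  2  3  4  5  6
 b  1  0  1  2  3  4  5
 c  2  1  1  2  3  3  4
 a  3  2  1  2  2  3  4
 b  4  3  2  1  2  3  4
 b  5  4  3  2  2  3  4
 b  6  5  4  3  3  3  4
 b  7  6  5  4  4  4  4
 c  8  7  6  5  5  4  4
 a  9  8  7  6  5  5  5

5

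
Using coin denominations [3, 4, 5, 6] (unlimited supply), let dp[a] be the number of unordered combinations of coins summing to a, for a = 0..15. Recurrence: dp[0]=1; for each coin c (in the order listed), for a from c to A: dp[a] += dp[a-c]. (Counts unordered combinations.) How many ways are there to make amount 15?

7

after  coin     0     1     2     3     4     5     6     7     8     9    10    11    12    13    14    15
          3     1     0     0     1     0     0     1     0     0     1     0     0     1     0     0     1
          4     1     0     0     1     1     0     1     1     1     1     1     1     2     1     1     2
          5     1     0     0     1     1     1     1     1     2     2     2     2     3     3     3     4
          6     1     0     0     1     1     1     2     1     2     3     3     3     5     4     5     7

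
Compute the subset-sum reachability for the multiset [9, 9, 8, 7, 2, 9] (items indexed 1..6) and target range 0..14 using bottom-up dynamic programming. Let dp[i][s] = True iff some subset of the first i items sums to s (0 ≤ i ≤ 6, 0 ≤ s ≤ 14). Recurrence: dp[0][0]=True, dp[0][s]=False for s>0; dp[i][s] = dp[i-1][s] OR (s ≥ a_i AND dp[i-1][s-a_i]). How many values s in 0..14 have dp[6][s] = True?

i\s   0   1   2   3   4   5   6   7   8   9  10  11  12  13  14
  0   T   F   F   F   F   F   F   F   F   F   F   F   F   F   F
  1   T   F   F   F   F   F   F   F   F   T   F   F   F   F   F
  2   T   F   F   F   F   F   F   F   F   T   F   F   F   F   F
  3   T   F   F   F   F   F   F   F   T   T   F   F   F   F   F
  4   T   F   F   F   F   F   F   T   T   T   F   F   F   F   F
  5   T   F   T   F   F   F   F   T   T   T   T   T   F   F   F
  6   T   F   T   F   F   F   F   T   T   T   T   T   F   F   F

7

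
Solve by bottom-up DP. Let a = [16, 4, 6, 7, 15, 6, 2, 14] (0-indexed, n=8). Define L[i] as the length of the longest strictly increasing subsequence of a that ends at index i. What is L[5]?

2

   i    0    1    2    3    4    5    6    7
a[i]   16    4    6    7   15    6    2   14
L[i]    1    1    2    3    4    2    1    4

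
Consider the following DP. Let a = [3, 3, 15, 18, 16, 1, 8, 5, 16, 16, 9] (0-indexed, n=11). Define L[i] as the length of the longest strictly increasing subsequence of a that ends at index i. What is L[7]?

2

   i    0    1    2    3    4    5    6    7    8    9   10
a[i]    3    3   15   18   16    1    8    5   16   16    9
L[i]    1    1    2    3    3    1    2    2    3    3    3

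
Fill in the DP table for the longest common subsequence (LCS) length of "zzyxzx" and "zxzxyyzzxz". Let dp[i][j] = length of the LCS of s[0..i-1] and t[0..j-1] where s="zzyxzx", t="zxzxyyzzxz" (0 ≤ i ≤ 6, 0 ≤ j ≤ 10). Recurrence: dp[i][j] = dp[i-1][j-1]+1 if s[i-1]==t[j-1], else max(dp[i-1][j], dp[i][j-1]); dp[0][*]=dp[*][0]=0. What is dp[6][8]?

4

   ''  z  x  z  x  y  y  z  z  x  z
''  0  0  0  0  0  0  0  0  0  0  0
 z  0  1  1  1  1  1  1  1  1  1  1
 z  0  1  1  2  2  2  2  2  2  2  2
 y  0  1  1  2  2  3  3  3  3  3  3
 x  0  1  2  2  3  3  3  3  3  4  4
 z  0  1  2  3  3  3  3  4  4  4  5
 x  0  1  2  3  4  4  4  4  4  5  5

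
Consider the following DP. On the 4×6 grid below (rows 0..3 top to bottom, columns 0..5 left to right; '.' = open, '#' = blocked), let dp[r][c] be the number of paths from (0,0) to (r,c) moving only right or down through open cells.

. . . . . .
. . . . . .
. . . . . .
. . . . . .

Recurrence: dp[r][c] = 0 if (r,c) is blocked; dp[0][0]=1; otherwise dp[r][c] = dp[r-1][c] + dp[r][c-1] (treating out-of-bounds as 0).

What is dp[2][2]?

r\c   0   1   2   3   4   5
  0   1   1   1   1   1   1
  1   1   2   3   4   5   6
  2   1   3   6  10  15  21
  3   1   4  10  20  35  56

6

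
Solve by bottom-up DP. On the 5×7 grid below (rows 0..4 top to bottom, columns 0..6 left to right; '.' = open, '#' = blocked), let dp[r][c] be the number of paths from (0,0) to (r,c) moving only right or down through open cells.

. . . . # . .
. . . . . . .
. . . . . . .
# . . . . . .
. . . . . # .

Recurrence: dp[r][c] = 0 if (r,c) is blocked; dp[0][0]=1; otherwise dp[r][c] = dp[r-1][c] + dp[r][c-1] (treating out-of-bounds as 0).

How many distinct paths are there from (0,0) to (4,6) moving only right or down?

73

r\c   0   1   2   3   4   5   6
  0   1   1   1   1   0   0   0
  1   1   2   3   4   4   4   4
  2   1   3   6  10  14  18  22
  3   0   3   9  19  33  51  73
  4   0   3  12  31  64   0  73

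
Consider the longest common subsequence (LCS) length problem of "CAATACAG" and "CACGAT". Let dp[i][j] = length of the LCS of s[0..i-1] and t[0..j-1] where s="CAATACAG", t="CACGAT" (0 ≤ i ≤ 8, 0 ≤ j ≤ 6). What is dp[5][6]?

4

   ''  C  A  C  G  A  T
''  0  0  0  0  0  0  0
 C  0  1  1  1  1  1  1
 A  0  1  2  2  2  2  2
 A  0  1  2  2  2  3  3
 T  0  1  2  2  2  3  4
 A  0  1  2  2  2  3  4
 C  0  1  2  3  3  3  4
 A  0  1  2  3  3  4  4
 G  0  1  2  3  4  4  4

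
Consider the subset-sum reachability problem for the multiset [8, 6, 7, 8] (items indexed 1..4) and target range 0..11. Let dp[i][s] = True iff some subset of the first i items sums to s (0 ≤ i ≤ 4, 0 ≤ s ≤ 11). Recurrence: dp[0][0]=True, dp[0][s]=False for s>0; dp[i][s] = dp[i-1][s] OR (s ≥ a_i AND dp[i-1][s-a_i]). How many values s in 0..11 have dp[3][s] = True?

i\s   0   1   2   3   4   5   6   7   8   9  10  11
  0   T   F   F   F   F   F   F   F   F   F   F   F
  1   T   F   F   F   F   F   F   F   T   F   F   F
  2   T   F   F   F   F   F   T   F   T   F   F   F
  3   T   F   F   F   F   F   T   T   T   F   F   F
  4   T   F   F   F   F   F   T   T   T   F   F   F

4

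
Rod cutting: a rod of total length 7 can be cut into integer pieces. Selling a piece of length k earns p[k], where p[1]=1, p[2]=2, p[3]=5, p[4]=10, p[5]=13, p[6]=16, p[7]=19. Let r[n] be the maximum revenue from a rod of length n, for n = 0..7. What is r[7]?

   n    0    1    2    3    4    5    6    7
r[n]    0    1    2    5   10   13   16   19

19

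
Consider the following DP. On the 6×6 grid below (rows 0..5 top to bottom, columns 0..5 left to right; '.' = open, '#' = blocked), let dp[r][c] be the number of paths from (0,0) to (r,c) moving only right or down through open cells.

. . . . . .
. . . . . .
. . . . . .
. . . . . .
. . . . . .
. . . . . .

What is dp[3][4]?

35

r\c   0   1   2   3   4   5
  0   1   1   1   1   1   1
  1   1   2   3   4   5   6
  2   1   3   6  10  15  21
  3   1   4  10  20  35  56
  4   1   5  15  35  70 126
  5   1   6  21  56 126 252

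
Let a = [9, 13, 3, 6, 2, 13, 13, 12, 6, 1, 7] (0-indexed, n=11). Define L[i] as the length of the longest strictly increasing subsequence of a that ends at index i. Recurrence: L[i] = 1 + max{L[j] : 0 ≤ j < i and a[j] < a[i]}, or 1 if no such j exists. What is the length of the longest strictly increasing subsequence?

3

   i    0    1    2    3    4    5    6    7    8    9   10
a[i]    9   13    3    6    2   13   13   12    6    1    7
L[i]    1    2    1    2    1    3    3    3    2    1    3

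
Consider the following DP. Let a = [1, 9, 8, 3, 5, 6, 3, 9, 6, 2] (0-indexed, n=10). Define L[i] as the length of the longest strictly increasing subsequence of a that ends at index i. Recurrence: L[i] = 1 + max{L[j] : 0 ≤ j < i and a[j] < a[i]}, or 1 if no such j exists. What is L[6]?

   i    0    1    2    3    4    5    6    7    8    9
a[i]    1    9    8    3    5    6    3    9    6    2
L[i]    1    2    2    2    3    4    2    5    4    2

2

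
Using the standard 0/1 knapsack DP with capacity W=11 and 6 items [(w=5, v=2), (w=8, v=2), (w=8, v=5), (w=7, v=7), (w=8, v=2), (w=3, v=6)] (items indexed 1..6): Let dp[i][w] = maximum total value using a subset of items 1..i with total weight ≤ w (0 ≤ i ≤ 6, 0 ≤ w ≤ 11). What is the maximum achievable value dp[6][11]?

13

i\w   0   1   2   3   4   5   6   7   8   9  10  11
  0   0   0   0   0   0   0   0   0   0   0   0   0
  1   0   0   0   0   0   2   2   2   2   2   2   2
  2   0   0   0   0   0   2   2   2   2   2   2   2
  3   0   0   0   0   0   2   2   2   5   5   5   5
  4   0   0   0   0   0   2   2   7   7   7   7   7
  5   0   0   0   0   0   2   2   7   7   7   7   7
  6   0   0   0   6   6   6   6   7   8   8  13  13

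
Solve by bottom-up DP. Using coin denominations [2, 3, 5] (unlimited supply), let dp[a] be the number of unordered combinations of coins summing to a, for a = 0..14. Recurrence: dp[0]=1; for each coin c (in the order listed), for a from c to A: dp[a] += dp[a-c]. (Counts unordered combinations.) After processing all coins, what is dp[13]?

5

after  coin     0     1     2     3     4     5     6     7     8     9    10    11    12    13    14
          2     1     0     1     0     1     0     1     0     1     0     1     0     1     0     1
          3     1     0     1     1     1     1     2     1     2     2     2     2     3     2     3
          5     1     0     1     1     1     2     2     2     3     3     4     4     5     5     6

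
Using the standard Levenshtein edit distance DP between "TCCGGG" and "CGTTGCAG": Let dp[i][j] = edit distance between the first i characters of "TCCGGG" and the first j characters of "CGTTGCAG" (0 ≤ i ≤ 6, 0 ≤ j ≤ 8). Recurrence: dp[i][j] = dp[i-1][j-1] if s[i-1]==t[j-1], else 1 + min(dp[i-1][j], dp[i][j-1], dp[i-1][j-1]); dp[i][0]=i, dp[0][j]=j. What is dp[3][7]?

   ''  C  G  T  T  G  C  A  G
''  0  1  2  3  4  5  6  7  8
 T  1  1  2  2  3  4  5  6  7
 C  2  1  2  3  3  4  4  5  6
 C  3  2  2  3  4  4  4  5  6
 G  4  3  2  3  4  4  5  5  5
 G  5  4  3  3  4  4  5  6  5
 G  6  5  4  4  4  4  5  6  6

5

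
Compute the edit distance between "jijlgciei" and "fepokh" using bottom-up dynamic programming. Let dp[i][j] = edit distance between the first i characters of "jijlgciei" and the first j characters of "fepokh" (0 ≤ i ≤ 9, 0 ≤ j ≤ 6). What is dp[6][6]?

   ''  f  e  p  o  k  h
''  0  1  2  3  4  5  6
 j  1  1  2  3  4  5  6
 i  2  2  2  3  4  5  6
 j  3  3  3  3  4  5  6
 l  4  4  4  4  4  5  6
 g  5  5  5  5  5  5  6
 c  6  6  6  6  6  6  6
 i  7  7  7  7  7  7  7
 e  8  8  7  8  8  8  8
 i  9  9  8  8  9  9  9

6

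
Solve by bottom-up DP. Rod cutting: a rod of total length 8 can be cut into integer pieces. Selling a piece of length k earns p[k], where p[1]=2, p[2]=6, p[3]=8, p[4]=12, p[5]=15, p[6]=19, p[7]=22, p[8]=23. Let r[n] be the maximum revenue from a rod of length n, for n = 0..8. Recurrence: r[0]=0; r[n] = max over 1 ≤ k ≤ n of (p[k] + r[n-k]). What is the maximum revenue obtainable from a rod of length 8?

25

   n    0    1    2    3    4    5    6    7    8
r[n]    0    2    6    8   12   15   19   22   25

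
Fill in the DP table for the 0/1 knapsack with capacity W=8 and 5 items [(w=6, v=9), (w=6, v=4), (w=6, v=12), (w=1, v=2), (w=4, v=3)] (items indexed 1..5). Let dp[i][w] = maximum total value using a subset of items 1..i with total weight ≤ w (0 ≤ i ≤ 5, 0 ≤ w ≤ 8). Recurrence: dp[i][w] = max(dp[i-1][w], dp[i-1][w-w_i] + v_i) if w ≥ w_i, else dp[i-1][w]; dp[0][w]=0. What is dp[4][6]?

i\w   0   1   2   3   4   5   6   7   8
  0   0   0   0   0   0   0   0   0   0
  1   0   0   0   0   0   0   9   9   9
  2   0   0   0   0   0   0   9   9   9
  3   0   0   0   0   0   0  12  12  12
  4   0   2   2   2   2   2  12  14  14
  5   0   2   2   2   3   5  12  14  14

12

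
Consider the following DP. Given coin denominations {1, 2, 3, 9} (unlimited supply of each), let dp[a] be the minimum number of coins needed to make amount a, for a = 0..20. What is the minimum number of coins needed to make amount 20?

3

 a  0  1  2  3  4  5  6  7  8  9 10 11 12 13 14 15 16 17 18 19 20
dp  0  1  1  1  2  2  2  3  3  1  2  2  2  3  3  3  4  4  2  3  3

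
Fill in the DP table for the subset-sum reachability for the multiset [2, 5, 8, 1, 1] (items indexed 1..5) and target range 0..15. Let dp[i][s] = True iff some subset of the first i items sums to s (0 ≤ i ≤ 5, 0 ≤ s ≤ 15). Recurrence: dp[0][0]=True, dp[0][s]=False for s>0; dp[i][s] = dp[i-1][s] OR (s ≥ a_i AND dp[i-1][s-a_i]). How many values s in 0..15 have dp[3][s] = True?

i\s   0   1   2   3   4   5   6   7   8   9  10  11  12  13  14  15
  0   T   F   F   F   F   F   F   F   F   F   F   F   F   F   F   F
  1   T   F   T   F   F   F   F   F   F   F   F   F   F   F   F   F
  2   T   F   T   F   F   T   F   T   F   F   F   F   F   F   F   F
  3   T   F   T   F   F   T   F   T   T   F   T   F   F   T   F   T
  4   T   T   T   T   F   T   T   T   T   T   T   T   F   T   T   T
  5   T   T   T   T   T   T   T   T   T   T   T   T   T   T   T   T

8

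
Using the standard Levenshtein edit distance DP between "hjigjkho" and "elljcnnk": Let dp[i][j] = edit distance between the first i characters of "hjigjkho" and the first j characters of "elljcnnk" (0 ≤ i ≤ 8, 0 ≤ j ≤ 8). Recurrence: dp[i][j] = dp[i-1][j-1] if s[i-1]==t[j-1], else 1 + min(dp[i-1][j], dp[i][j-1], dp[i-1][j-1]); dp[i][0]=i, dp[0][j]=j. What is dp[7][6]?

   ''  e  l  l  j  c  n  n  k
''  0  1  2  3  4  5  6  7  8
 h  1  1  2  3  4  5  6  7  8
 j  2  2  2  3  3  4  5  6  7
 i  3  3  3  3  4  4  5  6  7
 g  4  4  4  4  4  5  5  6  7
 j  5  5  5  5  4  5  6  6  7
 k  6  6  6  6  5  5  6  7  6
 h  7  7  7  7  6  6  6  7  7
 o  8  8  8  8  7  7  7  7  8

6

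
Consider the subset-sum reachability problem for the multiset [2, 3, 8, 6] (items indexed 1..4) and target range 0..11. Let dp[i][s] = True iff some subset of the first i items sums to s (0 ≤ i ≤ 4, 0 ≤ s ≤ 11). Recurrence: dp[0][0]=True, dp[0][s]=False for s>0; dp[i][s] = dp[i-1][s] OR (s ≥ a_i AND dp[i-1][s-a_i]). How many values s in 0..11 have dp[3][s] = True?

i\s   0   1   2   3   4   5   6   7   8   9  10  11
  0   T   F   F   F   F   F   F   F   F   F   F   F
  1   T   F   T   F   F   F   F   F   F   F   F   F
  2   T   F   T   T   F   T   F   F   F   F   F   F
  3   T   F   T   T   F   T   F   F   T   F   T   T
  4   T   F   T   T   F   T   T   F   T   T   T   T

7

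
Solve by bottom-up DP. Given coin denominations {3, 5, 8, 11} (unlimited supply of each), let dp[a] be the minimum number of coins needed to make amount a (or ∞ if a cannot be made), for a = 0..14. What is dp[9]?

 a  0  1  2  3  4  5  6  7  8  9 10 11 12 13 14
dp  0  -  -  1  -  1  2  -  1  3  2  1  4  2  2
(- denotes ∞ / unreachable)

3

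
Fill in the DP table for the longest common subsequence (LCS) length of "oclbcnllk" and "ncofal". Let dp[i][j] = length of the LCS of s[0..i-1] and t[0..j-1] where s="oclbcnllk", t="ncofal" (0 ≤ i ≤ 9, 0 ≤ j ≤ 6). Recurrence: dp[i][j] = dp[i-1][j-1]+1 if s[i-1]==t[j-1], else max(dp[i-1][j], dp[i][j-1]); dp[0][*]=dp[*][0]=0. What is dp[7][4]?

   ''  n  c  o  f  a  l
''  0  0  0  0  0  0  0
 o  0  0  0  1  1  1  1
 c  0  0  1  1  1  1  1
 l  0  0  1  1  1  1  2
 b  0  0  1  1  1  1  2
 c  0  0  1  1  1  1  2
 n  0  1  1  1  1  1  2
 l  0  1  1  1  1  1  2
 l  0  1  1  1  1  1  2
 k  0  1  1  1  1  1  2

1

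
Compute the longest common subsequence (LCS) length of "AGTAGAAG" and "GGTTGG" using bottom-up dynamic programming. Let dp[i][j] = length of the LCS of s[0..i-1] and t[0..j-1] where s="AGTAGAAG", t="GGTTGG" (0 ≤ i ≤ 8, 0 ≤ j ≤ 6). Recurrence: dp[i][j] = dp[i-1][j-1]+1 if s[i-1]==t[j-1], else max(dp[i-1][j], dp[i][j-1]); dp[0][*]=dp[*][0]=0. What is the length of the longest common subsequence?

   ''  G  G  T  T  G  G
''  0  0  0  0  0  0  0
 A  0  0  0  0  0  0  0
 G  0  1  1  1  1  1  1
 T  0  1  1  2  2  2  2
 A  0  1  1  2  2  2  2
 G  0  1  2  2  2  3  3
 A  0  1  2  2  2  3  3
 A  0  1  2  2  2  3  3
 G  0  1  2  2  2  3  4

4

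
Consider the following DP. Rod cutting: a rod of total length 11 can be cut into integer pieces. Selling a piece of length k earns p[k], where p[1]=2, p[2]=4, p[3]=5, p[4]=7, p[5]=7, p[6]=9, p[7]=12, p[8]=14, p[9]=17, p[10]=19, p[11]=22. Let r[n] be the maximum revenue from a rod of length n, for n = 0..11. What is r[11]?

22

   n    0    1    2    3    4    5    6    7    8    9   10   11
r[n]    0    2    4    6    8   10   12   14   16   18   20   22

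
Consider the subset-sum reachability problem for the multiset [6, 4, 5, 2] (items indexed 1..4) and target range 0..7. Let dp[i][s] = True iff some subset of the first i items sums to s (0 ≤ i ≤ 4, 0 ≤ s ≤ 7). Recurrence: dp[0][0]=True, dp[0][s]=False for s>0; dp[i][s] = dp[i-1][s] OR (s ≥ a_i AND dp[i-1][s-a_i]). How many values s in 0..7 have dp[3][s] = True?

i\s   0   1   2   3   4   5   6   7
  0   T   F   F   F   F   F   F   F
  1   T   F   F   F   F   F   T   F
  2   T   F   F   F   T   F   T   F
  3   T   F   F   F   T   T   T   F
  4   T   F   T   F   T   T   T   T

4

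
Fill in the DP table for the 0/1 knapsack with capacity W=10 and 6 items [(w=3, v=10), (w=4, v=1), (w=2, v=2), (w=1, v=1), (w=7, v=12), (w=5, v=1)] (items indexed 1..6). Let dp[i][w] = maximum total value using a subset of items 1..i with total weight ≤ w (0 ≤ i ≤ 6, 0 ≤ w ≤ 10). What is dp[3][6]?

i\w   0   1   2   3   4   5   6   7   8   9  10
  0   0   0   0   0   0   0   0   0   0   0   0
  1   0   0   0  10  10  10  10  10  10  10  10
  2   0   0   0  10  10  10  10  11  11  11  11
  3   0   0   2  10  10  12  12  12  12  13  13
  4   0   1   2  10  11  12  13  13  13  13  14
  5   0   1   2  10  11  12  13  13  13  14  22
  6   0   1   2  10  11  12  13  13  13  14  22

12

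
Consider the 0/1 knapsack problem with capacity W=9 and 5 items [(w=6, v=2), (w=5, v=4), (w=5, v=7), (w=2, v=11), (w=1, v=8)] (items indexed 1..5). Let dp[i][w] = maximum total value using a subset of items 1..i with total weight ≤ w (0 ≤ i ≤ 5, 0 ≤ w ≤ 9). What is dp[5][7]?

i\w   0   1   2   3   4   5   6   7   8   9
  0   0   0   0   0   0   0   0   0   0   0
  1   0   0   0   0   0   0   2   2   2   2
  2   0   0   0   0   0   4   4   4   4   4
  3   0   0   0   0   0   7   7   7   7   7
  4   0   0  11  11  11  11  11  18  18  18
  5   0   8  11  19  19  19  19  19  26  26

19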